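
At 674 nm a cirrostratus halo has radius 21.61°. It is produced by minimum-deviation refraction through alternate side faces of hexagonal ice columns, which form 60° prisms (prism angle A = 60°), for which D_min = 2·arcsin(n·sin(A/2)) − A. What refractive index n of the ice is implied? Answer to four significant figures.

Rearranging: n = sin((D_min + A)/2) / sin(A/2).
(D_min + A)/2 = (21.61° + 60°)/2 = 40.805°.
n = sin 40.805° / sin 30° = 0.6535 / 0.5000 = 1.3070.

1.307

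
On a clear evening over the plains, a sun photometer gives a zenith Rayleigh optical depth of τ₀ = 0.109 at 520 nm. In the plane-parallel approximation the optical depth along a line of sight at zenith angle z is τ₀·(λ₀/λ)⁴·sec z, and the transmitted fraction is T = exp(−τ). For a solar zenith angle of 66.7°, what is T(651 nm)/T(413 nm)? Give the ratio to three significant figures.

1.79

Airmass: sec 66.7° = 2.5282.
τ(651 nm) = 0.109 × (520/651)⁴ × 2.5282 = 0.109 × 0.4071 × 2.5282 = 0.1122.
τ(413 nm) = 0.109 × (520/413)⁴ × 2.5282 = 0.109 × 2.5131 × 2.5282 = 0.6925.
T(651)/T(413) = exp(τ_B − τ_A) = exp(0.5804) = 1.7867.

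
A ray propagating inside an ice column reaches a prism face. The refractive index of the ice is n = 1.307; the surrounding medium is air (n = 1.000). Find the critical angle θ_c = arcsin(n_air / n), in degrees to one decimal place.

49.9°

sin θ_c = n_air / n = 1.000 / 1.307 = 0.7651.
θ_c = arcsin(0.7651) = 49.92°.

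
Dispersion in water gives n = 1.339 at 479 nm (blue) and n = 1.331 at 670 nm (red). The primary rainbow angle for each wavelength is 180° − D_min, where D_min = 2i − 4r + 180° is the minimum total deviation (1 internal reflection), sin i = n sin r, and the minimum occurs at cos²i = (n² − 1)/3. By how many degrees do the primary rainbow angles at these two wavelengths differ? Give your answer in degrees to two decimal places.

1.16°

At 479 nm (n = 1.339): cos²i = 0.26431 → i = 59.062°, r = 39.834°, D_min = 138.786°, rainbow angle = 41.214°.
At 670 nm (n = 1.331): cos²i = 0.25719 → i = 59.527°, r = 40.356°, D_min = 137.630°, rainbow angle = 42.370°.
Angular width = |41.214° − 42.370°| = 1.156°.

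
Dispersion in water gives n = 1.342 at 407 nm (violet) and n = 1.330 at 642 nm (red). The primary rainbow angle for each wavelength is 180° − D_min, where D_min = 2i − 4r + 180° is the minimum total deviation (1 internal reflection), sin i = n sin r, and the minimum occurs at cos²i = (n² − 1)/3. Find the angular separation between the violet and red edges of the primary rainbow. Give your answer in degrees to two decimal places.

At 407 nm (n = 1.342): cos²i = 0.26699 → i = 58.888°, r = 39.641°, D_min = 139.213°, rainbow angle = 40.787°.
At 642 nm (n = 1.330): cos²i = 0.25630 → i = 59.585°, r = 40.422°, D_min = 137.484°, rainbow angle = 42.516°.
Angular width = |40.787° − 42.516°| = 1.729°.

1.73°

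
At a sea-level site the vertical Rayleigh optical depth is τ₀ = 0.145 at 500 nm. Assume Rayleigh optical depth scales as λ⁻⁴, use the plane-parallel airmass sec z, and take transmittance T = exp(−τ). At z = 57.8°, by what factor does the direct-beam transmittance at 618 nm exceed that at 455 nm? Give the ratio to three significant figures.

1.32

Airmass: sec 57.8° = 1.8766.
τ(618 nm) = 0.145 × (500/618)⁴ × 1.8766 = 0.145 × 0.4285 × 1.8766 = 0.1166.
τ(455 nm) = 0.145 × (500/455)⁴ × 1.8766 = 0.145 × 1.4583 × 1.8766 = 0.3968.
T(618)/T(455) = exp(τ_B − τ_A) = exp(0.2802) = 1.3234.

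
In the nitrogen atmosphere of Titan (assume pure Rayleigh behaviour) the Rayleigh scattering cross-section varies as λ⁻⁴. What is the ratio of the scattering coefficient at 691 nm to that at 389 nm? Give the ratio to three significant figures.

Rayleigh scattering ∝ λ⁻⁴, so the ratio of coefficients is the inverse fourth power of the wavelength ratio.
σ(691)/σ(389) = (389/691)⁴ = (0.5630)⁴ = 0.1004.

0.100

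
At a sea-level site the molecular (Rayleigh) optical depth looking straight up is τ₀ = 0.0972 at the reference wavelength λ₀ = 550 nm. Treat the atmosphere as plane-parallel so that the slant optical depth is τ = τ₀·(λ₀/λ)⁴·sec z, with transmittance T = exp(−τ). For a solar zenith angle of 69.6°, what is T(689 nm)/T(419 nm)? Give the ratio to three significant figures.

2.04

Airmass: sec 69.6° = 2.8688.
τ(689 nm) = 0.0972 × (550/689)⁴ × 2.8688 = 0.0972 × 0.4060 × 2.8688 = 0.1132.
τ(419 nm) = 0.0972 × (550/419)⁴ × 2.8688 = 0.0972 × 2.9689 × 2.8688 = 0.8279.
T(689)/T(419) = exp(τ_B − τ_A) = exp(0.7147) = 2.0435.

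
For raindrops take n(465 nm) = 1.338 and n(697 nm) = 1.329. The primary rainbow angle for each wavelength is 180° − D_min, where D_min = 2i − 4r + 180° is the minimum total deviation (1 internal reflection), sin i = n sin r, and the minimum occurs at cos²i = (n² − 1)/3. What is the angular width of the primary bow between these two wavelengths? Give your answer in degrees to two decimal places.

1.31°

At 465 nm (n = 1.338): cos²i = 0.26341 → i = 59.120°, r = 39.899°, D_min = 138.643°, rainbow angle = 41.357°.
At 697 nm (n = 1.329): cos²i = 0.25541 → i = 59.643°, r = 40.487°, D_min = 137.337°, rainbow angle = 42.663°.
Angular width = |41.357° − 42.663°| = 1.307°.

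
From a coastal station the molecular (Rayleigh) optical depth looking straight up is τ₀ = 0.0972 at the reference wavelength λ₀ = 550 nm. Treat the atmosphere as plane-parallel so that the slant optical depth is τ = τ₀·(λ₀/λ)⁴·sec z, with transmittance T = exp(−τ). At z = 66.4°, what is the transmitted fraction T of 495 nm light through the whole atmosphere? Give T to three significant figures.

0.691

sec 66.4° = 2.4978.
τ = 0.0972 × (550/495)⁴ × 2.4978 = 0.0972 × 1.5242 × 2.4978 = 0.3700.
T = exp(−0.3700) = 0.6907.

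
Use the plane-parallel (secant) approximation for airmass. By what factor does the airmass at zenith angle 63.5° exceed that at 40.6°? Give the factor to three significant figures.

X(63.5°)/X(40.6°) = sec 63.5° / sec 40.6° = cos 40.6° / cos 63.5° = 0.7593/0.4462 = 1.7016.

1.70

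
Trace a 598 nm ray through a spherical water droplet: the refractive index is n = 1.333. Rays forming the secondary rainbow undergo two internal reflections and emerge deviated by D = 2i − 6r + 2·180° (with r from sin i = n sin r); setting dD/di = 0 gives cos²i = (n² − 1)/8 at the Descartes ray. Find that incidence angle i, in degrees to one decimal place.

cos²i = (1.333² − 1)/8 = (1.77689 − 1)/8 = 0.09711.
cos i = 0.31163, so i = 71.843°.

71.8°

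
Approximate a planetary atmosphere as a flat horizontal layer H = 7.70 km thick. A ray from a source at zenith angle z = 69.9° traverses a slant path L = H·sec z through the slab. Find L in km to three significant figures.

22.4 km

sec z = 1/cos 69.9° = 2.9099.
L = 7.70 × 2.9099 = 22.406 km.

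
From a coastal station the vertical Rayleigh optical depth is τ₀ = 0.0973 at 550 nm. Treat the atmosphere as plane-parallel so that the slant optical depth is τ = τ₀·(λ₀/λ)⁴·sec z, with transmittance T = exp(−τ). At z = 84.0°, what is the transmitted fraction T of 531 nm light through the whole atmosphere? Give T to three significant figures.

0.343

sec 84.0° = 9.5668.
τ = 0.0973 × (550/531)⁴ × 9.5668 = 0.0973 × 1.1510 × 9.5668 = 1.0714.
T = exp(−1.0714) = 0.3425.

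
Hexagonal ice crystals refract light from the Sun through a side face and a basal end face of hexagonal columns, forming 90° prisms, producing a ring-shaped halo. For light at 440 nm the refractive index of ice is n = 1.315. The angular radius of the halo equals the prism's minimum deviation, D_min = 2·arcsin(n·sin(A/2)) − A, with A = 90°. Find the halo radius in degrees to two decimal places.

46.82°

n·sin(A/2) = 1.315 × sin 45° = 1.315 × 0.7071 = 0.9298.
D_min = 2·arcsin(0.9298) − 90° = 2 × 68.411° − 90° = 46.821°.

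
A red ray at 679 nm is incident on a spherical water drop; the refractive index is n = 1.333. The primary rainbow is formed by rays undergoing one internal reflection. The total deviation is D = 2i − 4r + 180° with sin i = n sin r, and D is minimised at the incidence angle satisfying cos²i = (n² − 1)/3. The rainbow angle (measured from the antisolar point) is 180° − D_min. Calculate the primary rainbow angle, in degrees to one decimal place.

cos²i = (1.77689 − 1)/3 = 0.25896; i = arccos(0.50888) = 59.410°.
sin r = sin 59.410°/1.333 = 0.64579; r = 40.225°.
D_min = 2·59.410° − 4·40.225° + 180° = 137.922°.
Rainbow angle = 180° − D_min = 42.078°.

42.1°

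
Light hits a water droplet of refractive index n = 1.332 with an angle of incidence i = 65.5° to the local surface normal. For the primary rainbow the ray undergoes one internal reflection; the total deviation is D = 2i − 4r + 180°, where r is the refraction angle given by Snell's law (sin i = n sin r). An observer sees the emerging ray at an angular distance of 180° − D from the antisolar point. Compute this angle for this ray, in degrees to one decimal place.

sin r = sin 65.5° / 1.332 = 0.9100/1.332 = 0.6832; r = 43.09°.
D = 2·65.5° − 4·43.09° + 180° = 131.00° − 172.36° + 180° = 138.64°.
Angle from antisolar point = 180° − D = 41.36°.

41.4°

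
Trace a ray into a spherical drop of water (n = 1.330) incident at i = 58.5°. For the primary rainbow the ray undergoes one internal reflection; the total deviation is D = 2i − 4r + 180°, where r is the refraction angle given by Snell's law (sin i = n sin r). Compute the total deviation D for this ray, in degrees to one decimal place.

137.5°

sin r = sin 58.5° / 1.330 = 0.8526/1.330 = 0.6411; r = 39.87°.
D = 2·58.5° − 4·39.87° + 180° = 117.00° − 159.49° + 180° = 137.51°.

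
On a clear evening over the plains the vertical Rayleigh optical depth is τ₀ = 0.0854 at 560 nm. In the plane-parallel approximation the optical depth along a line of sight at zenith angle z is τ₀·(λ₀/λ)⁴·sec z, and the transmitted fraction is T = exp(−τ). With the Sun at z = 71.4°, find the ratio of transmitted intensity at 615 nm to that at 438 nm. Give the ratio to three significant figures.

1.70

Airmass: sec 71.4° = 3.1352.
τ(615 nm) = 0.0854 × (560/615)⁴ × 3.1352 = 0.0854 × 0.6875 × 3.1352 = 0.1841.
τ(438 nm) = 0.0854 × (560/438)⁴ × 3.1352 = 0.0854 × 2.6721 × 3.1352 = 0.7154.
T(615)/T(438) = exp(τ_B − τ_A) = exp(0.5314) = 1.7013.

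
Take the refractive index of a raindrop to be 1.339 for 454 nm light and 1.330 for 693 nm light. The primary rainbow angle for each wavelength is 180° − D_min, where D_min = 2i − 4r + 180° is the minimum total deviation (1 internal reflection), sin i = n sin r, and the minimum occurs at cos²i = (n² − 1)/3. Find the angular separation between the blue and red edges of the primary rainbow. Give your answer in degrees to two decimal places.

At 454 nm (n = 1.339): cos²i = 0.26431 → i = 59.062°, r = 39.834°, D_min = 138.786°, rainbow angle = 41.214°.
At 693 nm (n = 1.330): cos²i = 0.25630 → i = 59.585°, r = 40.422°, D_min = 137.484°, rainbow angle = 42.516°.
Angular width = |41.214° − 42.516°| = 1.303°.

1.30°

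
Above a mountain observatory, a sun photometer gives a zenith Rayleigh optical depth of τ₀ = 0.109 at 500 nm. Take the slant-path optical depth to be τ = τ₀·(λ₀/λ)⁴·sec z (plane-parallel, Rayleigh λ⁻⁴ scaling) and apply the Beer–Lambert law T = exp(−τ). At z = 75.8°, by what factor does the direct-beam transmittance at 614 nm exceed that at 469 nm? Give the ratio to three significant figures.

Airmass: sec 75.8° = 4.0765.
τ(614 nm) = 0.109 × (500/614)⁴ × 4.0765 = 0.109 × 0.4398 × 4.0765 = 0.1954.
τ(469 nm) = 0.109 × (500/469)⁴ × 4.0765 = 0.109 × 1.2918 × 4.0765 = 0.5740.
T(614)/T(469) = exp(τ_B − τ_A) = exp(0.3786) = 1.4602.

1.46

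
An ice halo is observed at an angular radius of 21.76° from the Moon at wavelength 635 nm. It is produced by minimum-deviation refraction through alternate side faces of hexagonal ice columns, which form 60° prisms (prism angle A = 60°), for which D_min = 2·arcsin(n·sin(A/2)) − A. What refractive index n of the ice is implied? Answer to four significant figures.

1.309

Rearranging: n = sin((D_min + A)/2) / sin(A/2).
(D_min + A)/2 = (21.76° + 60°)/2 = 40.880°.
n = sin 40.880° / sin 30° = 0.6545 / 0.5000 = 1.3090.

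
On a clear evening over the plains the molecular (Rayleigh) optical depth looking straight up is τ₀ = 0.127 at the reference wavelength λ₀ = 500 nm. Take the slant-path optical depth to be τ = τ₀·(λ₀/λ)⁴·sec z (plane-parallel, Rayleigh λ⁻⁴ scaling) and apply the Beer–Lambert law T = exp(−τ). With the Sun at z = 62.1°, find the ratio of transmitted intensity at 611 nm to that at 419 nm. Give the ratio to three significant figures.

Airmass: sec 62.1° = 2.1371.
τ(611 nm) = 0.127 × (500/611)⁴ × 2.1371 = 0.127 × 0.4485 × 2.1371 = 0.1217.
τ(419 nm) = 0.127 × (500/419)⁴ × 2.1371 = 0.127 × 2.0278 × 2.1371 = 0.5504.
T(611)/T(419) = exp(τ_B − τ_A) = exp(0.4286) = 1.5352.

1.54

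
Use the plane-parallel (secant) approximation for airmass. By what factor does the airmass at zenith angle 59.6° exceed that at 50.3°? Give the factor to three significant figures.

1.26

X(59.6°)/X(50.3°) = sec 59.6° / sec 50.3° = cos 50.3° / cos 59.6° = 0.6388/0.5060 = 1.2623.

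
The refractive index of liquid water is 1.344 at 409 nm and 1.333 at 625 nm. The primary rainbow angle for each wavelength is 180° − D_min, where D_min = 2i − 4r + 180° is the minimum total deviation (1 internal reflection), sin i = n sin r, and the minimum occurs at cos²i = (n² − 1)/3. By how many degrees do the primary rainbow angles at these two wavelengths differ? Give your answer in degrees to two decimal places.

1.57°

At 409 nm (n = 1.344): cos²i = 0.26878 → i = 58.772°, r = 39.512°, D_min = 139.495°, rainbow angle = 40.505°.
At 625 nm (n = 1.333): cos²i = 0.25896 → i = 59.410°, r = 40.225°, D_min = 137.922°, rainbow angle = 42.078°.
Angular width = |40.505° − 42.078°| = 1.573°.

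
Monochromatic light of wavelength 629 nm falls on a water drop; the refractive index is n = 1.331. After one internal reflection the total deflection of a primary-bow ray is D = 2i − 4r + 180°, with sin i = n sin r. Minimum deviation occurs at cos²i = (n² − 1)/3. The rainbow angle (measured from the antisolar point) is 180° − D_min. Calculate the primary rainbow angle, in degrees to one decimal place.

42.4°

cos²i = (1.77156 − 1)/3 = 0.25719; i = arccos(0.50714) = 59.527°.
sin r = sin 59.527°/1.331 = 0.64753; r = 40.356°.
D_min = 2·59.527° − 4·40.356° + 180° = 137.630°.
Rainbow angle = 180° − D_min = 42.370°.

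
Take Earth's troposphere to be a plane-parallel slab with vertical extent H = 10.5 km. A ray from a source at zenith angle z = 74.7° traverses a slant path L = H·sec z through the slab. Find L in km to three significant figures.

39.8 km

sec z = 1/cos 74.7° = 3.7897.
L = 10.5 × 3.7897 = 39.792 km.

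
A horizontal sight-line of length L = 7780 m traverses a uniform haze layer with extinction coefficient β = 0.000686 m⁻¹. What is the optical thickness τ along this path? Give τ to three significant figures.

5.34

τ = β·L = 0.000686 × 7780 = 5.3371.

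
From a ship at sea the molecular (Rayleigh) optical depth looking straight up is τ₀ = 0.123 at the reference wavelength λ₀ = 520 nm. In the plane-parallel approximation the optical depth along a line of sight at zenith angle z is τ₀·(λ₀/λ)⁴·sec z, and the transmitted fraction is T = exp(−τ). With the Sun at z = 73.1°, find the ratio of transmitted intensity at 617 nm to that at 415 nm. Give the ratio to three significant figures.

2.29

Airmass: sec 73.1° = 3.4399.
τ(617 nm) = 0.123 × (520/617)⁴ × 3.4399 = 0.123 × 0.5045 × 3.4399 = 0.2135.
τ(415 nm) = 0.123 × (520/415)⁴ × 3.4399 = 0.123 × 2.4650 × 3.4399 = 1.0430.
T(617)/T(415) = exp(τ_B − τ_A) = exp(0.8295) = 2.2922.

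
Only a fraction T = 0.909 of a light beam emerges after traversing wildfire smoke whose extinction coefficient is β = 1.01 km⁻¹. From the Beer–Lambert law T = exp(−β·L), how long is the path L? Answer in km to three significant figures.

0.0945 km

Beer–Lambert: T = exp(−βL) ⇒ L = −ln(T)/β = −ln(0.909)/1.01 = 0.0954/1.01 = 0.09447 km.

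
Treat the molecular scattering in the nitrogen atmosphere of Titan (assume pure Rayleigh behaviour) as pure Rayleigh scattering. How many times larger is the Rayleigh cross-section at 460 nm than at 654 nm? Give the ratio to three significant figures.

4.09

Rayleigh scattering ∝ λ⁻⁴, so the ratio of coefficients is the inverse fourth power of the wavelength ratio.
σ(460)/σ(654) = (654/460)⁴ = (1.4217)⁴ = 4.086.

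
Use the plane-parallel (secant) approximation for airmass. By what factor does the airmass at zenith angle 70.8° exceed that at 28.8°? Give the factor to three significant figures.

2.66

X(70.8°)/X(28.8°) = sec 70.8° / sec 28.8° = cos 28.8° / cos 70.8° = 0.8763/0.3289 = 2.6646.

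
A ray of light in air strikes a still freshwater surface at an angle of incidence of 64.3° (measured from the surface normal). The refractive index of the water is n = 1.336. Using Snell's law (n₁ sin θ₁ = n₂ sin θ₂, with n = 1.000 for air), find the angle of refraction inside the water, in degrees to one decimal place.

Snell: sin θ_r = sin θ_i / n = sin 64.3° / 1.336 = 0.9011 / 1.336 = 0.6745.
θ_r = arcsin(0.6745) = 42.41°.

42.4°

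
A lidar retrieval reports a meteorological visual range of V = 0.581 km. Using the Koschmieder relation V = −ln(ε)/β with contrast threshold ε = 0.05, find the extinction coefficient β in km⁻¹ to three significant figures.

β = −ln(0.05) / V = 2.996 / 0.581 = 5.1562 km⁻¹.

5.16 km⁻¹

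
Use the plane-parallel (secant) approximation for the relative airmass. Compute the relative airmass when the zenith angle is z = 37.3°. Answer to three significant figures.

X = sec z = 1/cos 37.3° = 1/0.7955 = 1.2571.

1.26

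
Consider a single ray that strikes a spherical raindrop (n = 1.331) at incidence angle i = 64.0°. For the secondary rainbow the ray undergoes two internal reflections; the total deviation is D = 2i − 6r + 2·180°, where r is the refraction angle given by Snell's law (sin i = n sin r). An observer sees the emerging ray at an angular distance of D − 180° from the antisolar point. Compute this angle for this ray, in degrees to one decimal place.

sin r = sin 64.0° / 1.331 = 0.8988/1.331 = 0.6753; r = 42.48°.
D = 2·64.0° − 6·42.48° + 2·180° = 128.00° − 254.85° + 360° = 233.15°.
Angle from antisolar point = D − 180° = 53.15°.

53.1°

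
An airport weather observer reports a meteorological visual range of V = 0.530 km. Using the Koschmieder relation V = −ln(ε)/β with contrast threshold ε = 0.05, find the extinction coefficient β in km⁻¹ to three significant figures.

5.65 km⁻¹

β = −ln(0.05) / V = 2.996 / 0.530 = 5.6523 km⁻¹.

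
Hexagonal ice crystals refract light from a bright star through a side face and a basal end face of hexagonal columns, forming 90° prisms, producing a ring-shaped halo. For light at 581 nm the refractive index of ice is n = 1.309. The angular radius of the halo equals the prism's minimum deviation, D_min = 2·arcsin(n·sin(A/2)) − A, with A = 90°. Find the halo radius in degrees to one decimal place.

n·sin(A/2) = 1.309 × sin 45° = 1.309 × 0.7071 = 0.9256.
D_min = 2·arcsin(0.9256) − 90° = 2 × 67.759° − 90° = 45.519°.

45.5°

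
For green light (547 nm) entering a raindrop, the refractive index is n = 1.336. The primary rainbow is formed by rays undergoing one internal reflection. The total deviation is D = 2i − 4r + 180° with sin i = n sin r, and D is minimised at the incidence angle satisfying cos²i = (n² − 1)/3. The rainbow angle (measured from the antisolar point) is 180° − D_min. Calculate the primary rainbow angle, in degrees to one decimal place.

cos²i = (1.78490 − 1)/3 = 0.26163; i = arccos(0.51150) = 59.236°.
sin r = sin 59.236°/1.336 = 0.64318; r = 40.029°.
D_min = 2·59.236° − 4·40.029° + 180° = 138.356°.
Rainbow angle = 180° − D_min = 41.644°.

41.6°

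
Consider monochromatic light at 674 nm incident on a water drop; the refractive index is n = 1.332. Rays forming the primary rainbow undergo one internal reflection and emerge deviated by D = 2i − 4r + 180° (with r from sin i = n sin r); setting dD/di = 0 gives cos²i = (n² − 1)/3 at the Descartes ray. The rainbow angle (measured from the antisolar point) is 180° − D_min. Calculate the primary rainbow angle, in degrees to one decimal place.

cos²i = (1.77422 − 1)/3 = 0.25807; i = arccos(0.50801) = 59.469°.
sin r = sin 59.469°/1.332 = 0.64666; r = 40.290°.
D_min = 2·59.469° − 4·40.290° + 180° = 137.776°.
Rainbow angle = 180° − D_min = 42.224°.

42.2°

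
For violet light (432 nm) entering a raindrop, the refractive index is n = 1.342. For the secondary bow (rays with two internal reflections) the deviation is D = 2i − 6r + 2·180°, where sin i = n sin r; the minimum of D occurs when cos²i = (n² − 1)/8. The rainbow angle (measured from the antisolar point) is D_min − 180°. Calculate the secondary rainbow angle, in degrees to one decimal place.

cos²i = (1.80096 − 1)/8 = 0.10012; i = arccos(0.31642) = 71.554°.
sin r = sin 71.554°/1.342 = 0.70687; r = 44.981°.
D_min = 2·71.554° − 6·44.981° + 360° = 233.222°.
Rainbow angle = D_min − 180° = 53.222°.

53.2°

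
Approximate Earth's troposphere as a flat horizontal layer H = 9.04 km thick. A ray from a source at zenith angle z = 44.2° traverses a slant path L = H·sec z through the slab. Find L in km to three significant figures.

12.6 km

sec z = 1/cos 44.2° = 1.3949.
L = 9.04 × 1.3949 = 12.610 km.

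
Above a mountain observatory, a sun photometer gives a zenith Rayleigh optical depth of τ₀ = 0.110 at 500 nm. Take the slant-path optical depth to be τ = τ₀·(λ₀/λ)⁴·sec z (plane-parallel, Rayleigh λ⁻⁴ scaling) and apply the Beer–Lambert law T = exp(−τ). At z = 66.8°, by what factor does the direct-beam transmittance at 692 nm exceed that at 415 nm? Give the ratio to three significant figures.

1.67

Airmass: sec 66.8° = 2.5384.
τ(692 nm) = 0.110 × (500/692)⁴ × 2.5384 = 0.110 × 0.2726 × 2.5384 = 0.0761.
τ(415 nm) = 0.110 × (500/415)⁴ × 2.5384 = 0.110 × 2.1071 × 2.5384 = 0.5884.
T(692)/T(415) = exp(τ_B − τ_A) = exp(0.5123) = 1.6691.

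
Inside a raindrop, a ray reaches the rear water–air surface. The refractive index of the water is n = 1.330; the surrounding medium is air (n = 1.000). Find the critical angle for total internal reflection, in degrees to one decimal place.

sin θ_c = n_air / n = 1.000 / 1.330 = 0.7519.
θ_c = arcsin(0.7519) = 48.75°.

48.8°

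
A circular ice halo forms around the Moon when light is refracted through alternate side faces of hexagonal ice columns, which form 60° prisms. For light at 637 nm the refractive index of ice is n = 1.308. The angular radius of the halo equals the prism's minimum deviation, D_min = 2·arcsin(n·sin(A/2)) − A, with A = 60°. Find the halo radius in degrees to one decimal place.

21.7°

n·sin(A/2) = 1.308 × sin 30° = 1.308 × 0.5000 = 0.6540.
D_min = 2·arcsin(0.6540) − 60° = 2 × 40.844° − 60° = 21.688°.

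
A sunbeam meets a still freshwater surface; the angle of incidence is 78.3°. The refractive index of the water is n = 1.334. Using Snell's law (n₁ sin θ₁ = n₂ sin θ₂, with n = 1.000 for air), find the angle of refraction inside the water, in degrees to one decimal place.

Snell: sin θ_r = sin θ_i / n = sin 78.3° / 1.334 = 0.9792 / 1.334 = 0.7341.
θ_r = arcsin(0.7341) = 47.23°.

47.2°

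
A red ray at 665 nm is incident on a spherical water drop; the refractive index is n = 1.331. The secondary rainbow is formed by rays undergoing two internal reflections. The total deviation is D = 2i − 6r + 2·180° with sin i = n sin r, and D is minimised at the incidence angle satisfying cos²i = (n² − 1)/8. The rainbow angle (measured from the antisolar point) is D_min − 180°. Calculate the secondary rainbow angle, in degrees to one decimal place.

cos²i = (1.77156 − 1)/8 = 0.09645; i = arccos(0.31056) = 71.907°.
sin r = sin 71.907°/1.331 = 0.71417; r = 45.575°.
D_min = 2·71.907° − 6·45.575° + 360° = 230.365°.
Rainbow angle = D_min − 180° = 50.365°.

50.4°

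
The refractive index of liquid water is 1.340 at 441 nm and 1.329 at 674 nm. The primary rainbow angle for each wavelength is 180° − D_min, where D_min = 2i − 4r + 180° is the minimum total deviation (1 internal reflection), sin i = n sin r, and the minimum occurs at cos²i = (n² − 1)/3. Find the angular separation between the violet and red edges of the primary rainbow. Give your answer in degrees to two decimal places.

1.59°

At 441 nm (n = 1.340): cos²i = 0.26520 → i = 59.004°, r = 39.770°, D_min = 138.929°, rainbow angle = 41.071°.
At 674 nm (n = 1.329): cos²i = 0.25541 → i = 59.643°, r = 40.487°, D_min = 137.337°, rainbow angle = 42.663°.
Angular width = |41.071° − 42.663°| = 1.592°.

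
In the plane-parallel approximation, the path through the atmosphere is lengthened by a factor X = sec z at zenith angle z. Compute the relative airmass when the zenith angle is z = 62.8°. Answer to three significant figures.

2.19

X = sec z = 1/cos 62.8° = 1/0.4571 = 2.1877.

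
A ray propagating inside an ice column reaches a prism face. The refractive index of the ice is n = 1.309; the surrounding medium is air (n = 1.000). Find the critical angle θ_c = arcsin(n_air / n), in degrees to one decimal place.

49.8°

sin θ_c = n_air / n = 1.000 / 1.309 = 0.7639.
θ_c = arcsin(0.7639) = 49.81°.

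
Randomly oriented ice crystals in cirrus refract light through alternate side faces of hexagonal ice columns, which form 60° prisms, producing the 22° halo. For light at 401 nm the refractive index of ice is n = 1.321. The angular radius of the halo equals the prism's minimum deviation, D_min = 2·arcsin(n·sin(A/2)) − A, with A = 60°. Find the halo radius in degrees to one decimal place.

n·sin(A/2) = 1.321 × sin 30° = 1.321 × 0.5000 = 0.6605.
D_min = 2·arcsin(0.6605) − 60° = 2 × 41.338° − 60° = 22.676°.

22.7°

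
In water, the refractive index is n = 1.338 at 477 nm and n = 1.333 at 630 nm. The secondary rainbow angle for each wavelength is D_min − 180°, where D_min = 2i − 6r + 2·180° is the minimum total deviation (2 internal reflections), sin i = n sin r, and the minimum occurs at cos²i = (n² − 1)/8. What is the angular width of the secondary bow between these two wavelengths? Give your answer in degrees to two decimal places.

1.30°

At 477 nm (n = 1.338): cos²i = 0.09878 → i = 71.682°, r = 45.195°, D_min = 232.193°, rainbow angle = 52.193°.
At 630 nm (n = 1.333): cos²i = 0.09711 → i = 71.843°, r = 45.466°, D_min = 230.891°, rainbow angle = 50.891°.
Angular width = |52.193° − 50.891°| = 1.302°.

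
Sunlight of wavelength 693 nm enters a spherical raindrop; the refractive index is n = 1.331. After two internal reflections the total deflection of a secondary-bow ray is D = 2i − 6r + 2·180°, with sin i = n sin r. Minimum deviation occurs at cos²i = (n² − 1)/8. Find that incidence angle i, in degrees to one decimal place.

cos²i = (1.331² − 1)/8 = (1.77156 − 1)/8 = 0.09645.
cos i = 0.31056, so i = 71.907°.

71.9°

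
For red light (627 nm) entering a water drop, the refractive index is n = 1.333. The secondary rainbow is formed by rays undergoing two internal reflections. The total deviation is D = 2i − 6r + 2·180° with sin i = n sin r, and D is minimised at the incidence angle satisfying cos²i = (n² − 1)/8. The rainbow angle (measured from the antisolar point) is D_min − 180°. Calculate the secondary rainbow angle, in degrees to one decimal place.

50.9°

cos²i = (1.77689 − 1)/8 = 0.09711; i = arccos(0.31163) = 71.843°.
sin r = sin 71.843°/1.333 = 0.71283; r = 45.466°.
D_min = 2·71.843° − 6·45.466° + 360° = 230.891°.
Rainbow angle = D_min − 180° = 50.891°.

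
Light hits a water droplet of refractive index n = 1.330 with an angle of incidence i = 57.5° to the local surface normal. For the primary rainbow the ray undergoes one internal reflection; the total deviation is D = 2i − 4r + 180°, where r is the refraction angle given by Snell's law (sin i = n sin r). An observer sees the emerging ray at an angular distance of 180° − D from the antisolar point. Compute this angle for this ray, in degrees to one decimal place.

42.4°

sin r = sin 57.5° / 1.330 = 0.8434/1.330 = 0.6341; r = 39.36°.
D = 2·57.5° − 4·39.36° + 180° = 115.00° − 157.42° + 180° = 137.58°.
Angle from antisolar point = 180° − D = 42.42°.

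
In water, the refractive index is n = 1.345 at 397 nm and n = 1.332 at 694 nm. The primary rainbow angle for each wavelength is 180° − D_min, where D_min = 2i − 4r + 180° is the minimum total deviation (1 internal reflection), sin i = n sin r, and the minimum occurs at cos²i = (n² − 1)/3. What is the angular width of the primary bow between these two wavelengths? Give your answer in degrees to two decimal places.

At 397 nm (n = 1.345): cos²i = 0.26967 → i = 58.715°, r = 39.448°, D_min = 139.635°, rainbow angle = 40.365°.
At 694 nm (n = 1.332): cos²i = 0.25807 → i = 59.469°, r = 40.290°, D_min = 137.776°, rainbow angle = 42.224°.
Angular width = |40.365° − 42.224°| = 1.859°.

1.86°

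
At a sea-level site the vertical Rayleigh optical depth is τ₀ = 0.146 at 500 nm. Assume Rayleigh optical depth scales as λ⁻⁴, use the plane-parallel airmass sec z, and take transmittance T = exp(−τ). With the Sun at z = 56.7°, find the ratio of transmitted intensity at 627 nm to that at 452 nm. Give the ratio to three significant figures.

Airmass: sec 56.7° = 1.8214.
τ(627 nm) = 0.146 × (500/627)⁴ × 1.8214 = 0.146 × 0.4044 × 1.8214 = 0.1075.
τ(452 nm) = 0.146 × (500/452)⁴ × 1.8214 = 0.146 × 1.4974 × 1.8214 = 0.3982.
T(627)/T(452) = exp(τ_B − τ_A) = exp(0.2906) = 1.3373.

1.34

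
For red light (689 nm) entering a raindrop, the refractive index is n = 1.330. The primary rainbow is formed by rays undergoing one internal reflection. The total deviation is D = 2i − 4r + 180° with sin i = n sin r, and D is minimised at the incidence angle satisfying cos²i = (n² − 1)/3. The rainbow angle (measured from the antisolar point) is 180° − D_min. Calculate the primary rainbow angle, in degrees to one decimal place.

42.5°

cos²i = (1.76890 − 1)/3 = 0.25630; i = arccos(0.50626) = 59.585°.
sin r = sin 59.585°/1.330 = 0.64841; r = 40.422°.
D_min = 2·59.585° − 4·40.422° + 180° = 137.484°.
Rainbow angle = 180° − D_min = 42.516°.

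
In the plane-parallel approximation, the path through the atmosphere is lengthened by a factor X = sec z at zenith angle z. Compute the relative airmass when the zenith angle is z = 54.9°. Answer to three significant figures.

1.74

X = sec z = 1/cos 54.9° = 1/0.5750 = 1.7391.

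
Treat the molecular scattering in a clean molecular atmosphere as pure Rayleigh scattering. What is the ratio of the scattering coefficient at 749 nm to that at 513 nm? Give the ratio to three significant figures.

Rayleigh scattering ∝ λ⁻⁴, so the ratio of coefficients is the inverse fourth power of the wavelength ratio.
σ(749)/σ(513) = (513/749)⁴ = (0.6849)⁴ = 0.2201.

0.220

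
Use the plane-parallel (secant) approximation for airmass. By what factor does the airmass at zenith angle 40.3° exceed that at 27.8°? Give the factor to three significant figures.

X(40.3°)/X(27.8°) = sec 40.3° / sec 27.8° = cos 27.8° / cos 40.3° = 0.8846/0.7627 = 1.1599.

1.16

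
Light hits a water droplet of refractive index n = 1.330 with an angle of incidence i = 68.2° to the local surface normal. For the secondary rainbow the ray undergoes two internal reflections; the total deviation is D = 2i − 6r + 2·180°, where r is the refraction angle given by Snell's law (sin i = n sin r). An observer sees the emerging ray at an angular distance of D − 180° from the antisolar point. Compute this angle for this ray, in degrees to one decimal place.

50.7°

sin r = sin 68.2° / 1.330 = 0.9285/1.330 = 0.6981; r = 44.28°.
D = 2·68.2° − 6·44.28° + 2·180° = 136.40° − 265.65° + 360° = 230.75°.
Angle from antisolar point = D − 180° = 50.75°.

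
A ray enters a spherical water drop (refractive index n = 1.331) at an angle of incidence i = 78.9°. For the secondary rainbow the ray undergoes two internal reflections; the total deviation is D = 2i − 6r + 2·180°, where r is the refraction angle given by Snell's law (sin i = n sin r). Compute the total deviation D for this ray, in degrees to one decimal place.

232.8°

sin r = sin 78.9° / 1.331 = 0.9813/1.331 = 0.7373; r = 47.50°.
D = 2·78.9° − 6·47.50° + 2·180° = 157.80° − 284.99° + 360° = 232.81°.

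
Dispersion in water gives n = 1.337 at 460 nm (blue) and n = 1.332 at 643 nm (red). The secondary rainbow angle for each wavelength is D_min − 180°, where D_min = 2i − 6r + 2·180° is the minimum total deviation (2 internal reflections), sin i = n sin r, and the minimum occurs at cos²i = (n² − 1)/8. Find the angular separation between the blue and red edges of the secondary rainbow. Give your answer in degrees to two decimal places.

At 460 nm (n = 1.337): cos²i = 0.09845 → i = 71.714°, r = 45.249°, D_min = 231.934°, rainbow angle = 51.934°.
At 643 nm (n = 1.332): cos²i = 0.09678 → i = 71.875°, r = 45.520°, D_min = 230.628°, rainbow angle = 50.628°.
Angular width = |51.934° − 50.628°| = 1.305°.

1.31°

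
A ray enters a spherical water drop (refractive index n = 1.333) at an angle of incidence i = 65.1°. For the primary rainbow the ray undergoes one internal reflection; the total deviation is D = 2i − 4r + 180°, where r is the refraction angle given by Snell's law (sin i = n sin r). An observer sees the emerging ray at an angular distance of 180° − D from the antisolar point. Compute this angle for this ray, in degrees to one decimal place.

41.3°

sin r = sin 65.1° / 1.333 = 0.9070/1.333 = 0.6805; r = 42.88°.
D = 2·65.1° − 4·42.88° + 180° = 130.20° − 171.52° + 180° = 138.68°.
Angle from antisolar point = 180° − D = 41.32°.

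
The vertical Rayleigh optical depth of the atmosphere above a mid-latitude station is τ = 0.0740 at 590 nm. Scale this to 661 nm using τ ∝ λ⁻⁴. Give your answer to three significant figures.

τ(661 nm) = τ(590 nm) × (590/661)⁴ = 0.0740 × (0.8926)⁴ = 0.0740 × 0.6347 = 0.0470.

0.0470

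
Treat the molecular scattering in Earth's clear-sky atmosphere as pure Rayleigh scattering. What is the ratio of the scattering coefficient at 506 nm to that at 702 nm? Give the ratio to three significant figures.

Rayleigh scattering ∝ λ⁻⁴, so the ratio of coefficients is the inverse fourth power of the wavelength ratio.
σ(506)/σ(702) = (702/506)⁴ = (1.3874)⁴ = 3.705.

3.70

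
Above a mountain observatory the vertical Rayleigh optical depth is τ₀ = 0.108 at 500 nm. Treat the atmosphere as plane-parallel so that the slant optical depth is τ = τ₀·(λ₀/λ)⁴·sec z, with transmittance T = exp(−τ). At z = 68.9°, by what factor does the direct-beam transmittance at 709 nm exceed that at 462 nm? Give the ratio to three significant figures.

1.40

Airmass: sec 68.9° = 2.7778.
τ(709 nm) = 0.108 × (500/709)⁴ × 2.7778 = 0.108 × 0.2473 × 2.7778 = 0.0742.
τ(462 nm) = 0.108 × (500/462)⁴ × 2.7778 = 0.108 × 1.3719 × 2.7778 = 0.4116.
T(709)/T(462) = exp(τ_B − τ_A) = exp(0.3374) = 1.4012.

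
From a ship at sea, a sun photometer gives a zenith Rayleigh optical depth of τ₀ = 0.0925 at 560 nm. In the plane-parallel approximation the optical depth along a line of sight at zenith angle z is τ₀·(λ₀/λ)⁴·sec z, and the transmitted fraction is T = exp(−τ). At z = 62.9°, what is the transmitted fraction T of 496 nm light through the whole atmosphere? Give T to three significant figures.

sec 62.9° = 2.1952.
τ = 0.0925 × (560/496)⁴ × 2.1952 = 0.0925 × 1.6249 × 2.1952 = 0.3299.
T = exp(−0.3299) = 0.7190.

0.719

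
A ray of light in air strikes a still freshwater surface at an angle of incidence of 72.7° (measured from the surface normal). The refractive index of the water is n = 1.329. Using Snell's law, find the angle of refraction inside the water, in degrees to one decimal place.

45.9°

Snell: sin θ_r = sin θ_i / n = sin 72.7° / 1.329 = 0.9548 / 1.329 = 0.7184.
θ_r = arcsin(0.7184) = 45.92°.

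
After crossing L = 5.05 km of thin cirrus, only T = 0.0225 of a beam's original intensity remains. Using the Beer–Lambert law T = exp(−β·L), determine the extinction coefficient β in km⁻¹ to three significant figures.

Beer–Lambert: T = exp(−βL) ⇒ β = −ln(T)/L = −ln(0.0225)/5.05 = 3.7942/5.05 = 0.7513 km⁻¹.

0.751 km⁻¹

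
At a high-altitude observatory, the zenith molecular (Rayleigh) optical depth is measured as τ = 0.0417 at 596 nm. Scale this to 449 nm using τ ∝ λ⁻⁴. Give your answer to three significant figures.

τ(449 nm) = τ(596 nm) × (596/449)⁴ = 0.0417 × (1.3274)⁴ = 0.0417 × 3.1046 = 0.1295.

0.129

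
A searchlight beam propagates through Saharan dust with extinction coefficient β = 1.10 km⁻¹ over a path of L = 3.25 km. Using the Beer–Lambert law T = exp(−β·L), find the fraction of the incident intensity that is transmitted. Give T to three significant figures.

0.0280

τ = β·L = 1.10 × 3.25 = 3.5750.
T = exp(−3.5750) = 0.0280.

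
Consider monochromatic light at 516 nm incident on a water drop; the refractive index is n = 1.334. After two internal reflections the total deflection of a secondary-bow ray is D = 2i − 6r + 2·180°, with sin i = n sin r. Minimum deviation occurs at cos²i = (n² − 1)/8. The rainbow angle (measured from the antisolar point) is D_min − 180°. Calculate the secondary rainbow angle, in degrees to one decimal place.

51.2°

cos²i = (1.77956 − 1)/8 = 0.09744; i = arccos(0.31216) = 71.810°.
sin r = sin 71.810°/1.334 = 0.71217; r = 45.411°.
D_min = 2·71.810° − 6·45.411° + 360° = 231.153°.
Rainbow angle = D_min − 180° = 51.153°.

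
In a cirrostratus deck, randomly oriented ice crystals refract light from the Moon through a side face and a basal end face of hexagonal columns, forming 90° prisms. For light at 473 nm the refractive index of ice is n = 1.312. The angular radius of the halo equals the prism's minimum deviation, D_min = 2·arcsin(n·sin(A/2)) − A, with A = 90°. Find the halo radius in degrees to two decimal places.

n·sin(A/2) = 1.312 × sin 45° = 1.312 × 0.7071 = 0.9277.
D_min = 2·arcsin(0.9277) − 90° = 2 × 68.083° − 90° = 46.166°.

46.17°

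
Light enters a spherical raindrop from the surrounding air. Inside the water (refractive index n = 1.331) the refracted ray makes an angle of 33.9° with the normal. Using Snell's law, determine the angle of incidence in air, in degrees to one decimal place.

Snell: sin θ_i = n · sin θ_r = 1.331 × sin 33.9° = 1.331 × 0.5577 = 0.7424.
θ_i = arcsin(0.7424) = 47.93°.

47.9°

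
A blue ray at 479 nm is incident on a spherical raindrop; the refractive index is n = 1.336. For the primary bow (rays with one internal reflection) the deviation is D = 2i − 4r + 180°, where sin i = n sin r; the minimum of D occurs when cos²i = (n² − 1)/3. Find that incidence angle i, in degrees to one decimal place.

59.2°

cos²i = (1.336² − 1)/3 = (1.78490 − 1)/3 = 0.26163.
cos i = 0.51150, so i = 59.236°.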